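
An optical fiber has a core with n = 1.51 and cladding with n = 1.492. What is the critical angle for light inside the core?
θc = arcsin(n_cladding/n_core) = 81.14°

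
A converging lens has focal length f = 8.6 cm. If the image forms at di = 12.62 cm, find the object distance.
1/do = 1/f − 1/di → do = 27 cm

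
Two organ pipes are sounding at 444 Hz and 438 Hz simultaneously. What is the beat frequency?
6 Hz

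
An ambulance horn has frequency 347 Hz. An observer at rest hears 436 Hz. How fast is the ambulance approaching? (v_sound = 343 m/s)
v_s = v·(1 − f/f_obs) = 70.02 m/s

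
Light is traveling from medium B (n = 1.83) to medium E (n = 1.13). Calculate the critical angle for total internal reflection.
θc = arcsin(n₂/n₁) = 38.13°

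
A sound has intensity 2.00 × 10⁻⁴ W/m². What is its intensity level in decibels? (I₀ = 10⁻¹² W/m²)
β = 10·log₁₀(I/I₀) = 83.01 dB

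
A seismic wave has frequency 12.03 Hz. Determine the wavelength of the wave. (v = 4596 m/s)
λ = v/f = 382 m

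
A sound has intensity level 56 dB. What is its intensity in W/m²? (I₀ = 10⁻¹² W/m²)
I = I₀·10^(β/10) = 3.98 × 10⁻⁷ W/m²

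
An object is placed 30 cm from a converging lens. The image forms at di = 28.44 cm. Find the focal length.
1/f = 1/do + 1/di → f = 14.6 cm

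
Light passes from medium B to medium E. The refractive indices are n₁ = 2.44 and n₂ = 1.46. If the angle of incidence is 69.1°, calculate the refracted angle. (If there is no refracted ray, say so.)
sin θ₂ = (n₁/n₂)·sin θ₁ = 1.561 > 1, so there is no refracted ray — the light undergoes total internal reflection.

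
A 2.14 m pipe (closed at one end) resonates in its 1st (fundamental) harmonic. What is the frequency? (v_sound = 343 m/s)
fₙ = nv/(4L) = 40.07 Hz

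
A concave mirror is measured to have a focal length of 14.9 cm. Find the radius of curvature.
R = 2|f| = 29.8 cm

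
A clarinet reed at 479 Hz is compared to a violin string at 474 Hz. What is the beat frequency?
5 Hz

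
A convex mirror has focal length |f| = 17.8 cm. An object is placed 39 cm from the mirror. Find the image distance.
f = −17.8 cm (convex); 1/di = 1/f − 1/do → di = -12.22 cm (virtual image, behind mirror)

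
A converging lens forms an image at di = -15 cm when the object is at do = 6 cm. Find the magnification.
M = −di/do = 2.5 (upright image)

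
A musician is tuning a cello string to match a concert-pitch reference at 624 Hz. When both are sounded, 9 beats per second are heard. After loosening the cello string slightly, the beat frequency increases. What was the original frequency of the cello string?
615 Hz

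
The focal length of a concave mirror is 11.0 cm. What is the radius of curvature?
R = 2|f| = 22 cm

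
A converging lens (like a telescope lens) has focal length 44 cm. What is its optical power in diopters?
P = 1/f = 2.273 D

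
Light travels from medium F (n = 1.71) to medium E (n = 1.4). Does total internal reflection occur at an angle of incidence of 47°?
θc = arcsin(n₂/n₁) = 54.96°; 47° < θc, so no — the ray refracts.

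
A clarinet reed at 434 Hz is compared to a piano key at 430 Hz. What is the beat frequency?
4 Hz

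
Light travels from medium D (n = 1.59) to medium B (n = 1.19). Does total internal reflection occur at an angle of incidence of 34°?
θc = arcsin(n₂/n₁) = 48.45°; 34° < θc, so no — the ray refracts.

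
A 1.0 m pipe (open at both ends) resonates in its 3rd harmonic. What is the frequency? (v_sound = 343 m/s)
fₙ = nv/(2L) = 514.5 Hz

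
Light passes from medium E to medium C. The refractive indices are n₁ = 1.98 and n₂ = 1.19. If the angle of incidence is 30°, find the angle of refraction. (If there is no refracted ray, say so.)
sin θ₂ = (n₁/n₂)·sin θ₁ = 0.8319 → θ₂ = 56.3°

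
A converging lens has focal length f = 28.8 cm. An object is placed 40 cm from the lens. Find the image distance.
1/di = 1/f − 1/do → di = 102.9 cm (real image)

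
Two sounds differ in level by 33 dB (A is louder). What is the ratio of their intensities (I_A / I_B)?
I_A/I_B = 10^(Δβ/10) = 1995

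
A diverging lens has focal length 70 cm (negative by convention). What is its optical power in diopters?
P = 1/f = -1.429 D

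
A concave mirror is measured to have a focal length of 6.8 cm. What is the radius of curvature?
R = 2|f| = 13.6 cm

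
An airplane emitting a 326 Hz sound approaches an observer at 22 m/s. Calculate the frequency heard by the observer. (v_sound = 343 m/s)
f_obs = f·v/(v − v_s) = 348.3 Hz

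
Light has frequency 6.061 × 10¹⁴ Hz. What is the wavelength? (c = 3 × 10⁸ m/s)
λ = c/f = 495 nm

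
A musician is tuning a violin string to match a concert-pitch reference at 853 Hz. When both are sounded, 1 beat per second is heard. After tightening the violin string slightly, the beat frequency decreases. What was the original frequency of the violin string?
852 Hz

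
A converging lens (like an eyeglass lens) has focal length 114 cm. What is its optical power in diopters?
P = 1/f = 0.8772 D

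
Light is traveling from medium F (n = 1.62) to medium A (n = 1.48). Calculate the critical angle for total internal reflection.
θc = arcsin(n₂/n₁) = 66°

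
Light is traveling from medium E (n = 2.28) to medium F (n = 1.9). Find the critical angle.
θc = arcsin(n₂/n₁) = 56.44°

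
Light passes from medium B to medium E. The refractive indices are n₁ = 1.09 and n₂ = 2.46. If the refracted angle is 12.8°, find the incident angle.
sin θ₁ = (n₂/n₁)·sin θ₂ → θ₁ = 30°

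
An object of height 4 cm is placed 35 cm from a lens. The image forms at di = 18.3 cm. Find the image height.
hi = (-di/do) × ho = -2.091 cm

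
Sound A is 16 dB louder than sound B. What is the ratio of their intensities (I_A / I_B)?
I_A/I_B = 10^(Δβ/10) = 39.81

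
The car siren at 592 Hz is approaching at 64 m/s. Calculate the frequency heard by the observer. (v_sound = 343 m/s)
f_obs = f·v/(v − v_s) = 727.8 Hz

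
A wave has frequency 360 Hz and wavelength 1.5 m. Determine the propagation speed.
v = fλ = 540 m/s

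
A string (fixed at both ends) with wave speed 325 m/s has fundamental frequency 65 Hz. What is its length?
L = v/(2f₁) = 2.5 m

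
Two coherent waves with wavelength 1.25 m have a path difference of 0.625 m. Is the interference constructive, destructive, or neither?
destructive — path difference = 0.5λ, an odd multiple of λ/2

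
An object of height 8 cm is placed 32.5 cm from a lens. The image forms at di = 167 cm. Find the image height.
hi = (-di/do) × ho = -41.11 cm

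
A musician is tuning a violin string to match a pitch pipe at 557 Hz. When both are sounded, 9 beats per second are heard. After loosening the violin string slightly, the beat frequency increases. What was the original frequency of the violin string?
548 Hz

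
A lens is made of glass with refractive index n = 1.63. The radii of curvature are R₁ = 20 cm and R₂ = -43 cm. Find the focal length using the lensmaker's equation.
1/f = (n − 1)(1/R₁ − 1/R₂) → f = 21.67 cm (converging lens)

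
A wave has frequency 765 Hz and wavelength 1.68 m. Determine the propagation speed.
v = fλ = 1285 m/s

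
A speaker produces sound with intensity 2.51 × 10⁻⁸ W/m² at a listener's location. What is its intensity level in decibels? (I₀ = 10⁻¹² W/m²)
β = 10·log₁₀(I/I₀) = 44 dB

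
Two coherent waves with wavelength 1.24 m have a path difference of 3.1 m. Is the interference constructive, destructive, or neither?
destructive — path difference = 2.5λ, an odd multiple of λ/2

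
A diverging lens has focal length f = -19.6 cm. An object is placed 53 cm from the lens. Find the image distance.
1/di = 1/f − 1/do → di = -14.31 cm (virtual image)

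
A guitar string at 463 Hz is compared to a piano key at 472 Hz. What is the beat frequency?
9 Hz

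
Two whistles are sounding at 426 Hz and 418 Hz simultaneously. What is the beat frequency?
8 Hz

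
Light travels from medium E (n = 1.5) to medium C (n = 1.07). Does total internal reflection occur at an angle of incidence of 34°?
θc = arcsin(n₂/n₁) = 45.51°; 34° < θc, so no — the ray refracts.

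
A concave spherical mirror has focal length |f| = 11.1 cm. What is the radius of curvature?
R = 2|f| = 22.2 cm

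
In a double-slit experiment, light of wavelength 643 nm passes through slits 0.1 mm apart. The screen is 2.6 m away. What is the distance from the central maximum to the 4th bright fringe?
y = mλL/d = 66.87 mm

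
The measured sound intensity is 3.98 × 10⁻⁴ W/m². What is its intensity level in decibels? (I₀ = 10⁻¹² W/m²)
β = 10·log₁₀(I/I₀) = 86 dB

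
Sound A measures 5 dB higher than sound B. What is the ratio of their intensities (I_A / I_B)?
I_A/I_B = 10^(Δβ/10) = 3.162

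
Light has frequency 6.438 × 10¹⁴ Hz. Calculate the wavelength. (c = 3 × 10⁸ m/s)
λ = c/f = 466 nm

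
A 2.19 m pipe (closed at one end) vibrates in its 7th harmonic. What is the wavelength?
λₙ = 4L/n = 1.251 m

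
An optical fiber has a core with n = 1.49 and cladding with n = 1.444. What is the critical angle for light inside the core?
θc = arcsin(n_cladding/n_core) = 75.73°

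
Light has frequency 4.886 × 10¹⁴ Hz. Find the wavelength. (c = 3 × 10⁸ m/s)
λ = c/f = 614 nm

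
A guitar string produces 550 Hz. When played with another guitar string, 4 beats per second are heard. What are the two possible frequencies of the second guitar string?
f₂ = 550 ± 4 Hz → 554 Hz or 546 Hz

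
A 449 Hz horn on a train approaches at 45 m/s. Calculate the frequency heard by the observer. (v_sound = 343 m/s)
f_obs = f·v/(v − v_s) = 516.8 Hz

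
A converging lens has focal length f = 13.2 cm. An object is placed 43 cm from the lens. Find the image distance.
1/di = 1/f − 1/do → di = 19.05 cm (real image)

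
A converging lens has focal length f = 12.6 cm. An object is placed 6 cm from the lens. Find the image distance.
1/di = 1/f − 1/do → di = -11.45 cm (virtual image)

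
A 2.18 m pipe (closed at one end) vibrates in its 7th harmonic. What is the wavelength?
λₙ = 4L/n = 1.246 m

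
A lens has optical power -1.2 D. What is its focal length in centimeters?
f = 1/P = -83.33 cm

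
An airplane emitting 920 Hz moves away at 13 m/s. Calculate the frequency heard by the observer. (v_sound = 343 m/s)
f_obs = f·v/(v + v_s) = 886.4 Hz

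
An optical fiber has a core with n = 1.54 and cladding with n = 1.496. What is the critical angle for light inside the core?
θc = arcsin(n_cladding/n_core) = 76.27°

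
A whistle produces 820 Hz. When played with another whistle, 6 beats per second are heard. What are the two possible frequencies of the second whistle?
f₂ = 820 ± 6 Hz → 826 Hz or 814 Hz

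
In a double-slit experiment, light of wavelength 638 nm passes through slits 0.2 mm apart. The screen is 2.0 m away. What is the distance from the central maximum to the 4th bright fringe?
y = mλL/d = 25.52 mm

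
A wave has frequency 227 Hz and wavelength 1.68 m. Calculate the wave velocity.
v = fλ = 381.4 m/s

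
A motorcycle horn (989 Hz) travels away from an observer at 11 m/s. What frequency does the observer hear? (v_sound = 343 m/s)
f_obs = f·v/(v + v_s) = 958.3 Hz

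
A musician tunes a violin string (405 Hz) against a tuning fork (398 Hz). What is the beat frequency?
7 Hz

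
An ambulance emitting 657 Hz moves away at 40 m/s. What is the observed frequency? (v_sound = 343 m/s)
f_obs = f·v/(v + v_s) = 588.4 Hz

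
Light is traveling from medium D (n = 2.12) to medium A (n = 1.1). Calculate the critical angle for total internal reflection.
θc = arcsin(n₂/n₁) = 31.26°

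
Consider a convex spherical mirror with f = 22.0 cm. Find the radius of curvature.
R = 2|f| = 44 cm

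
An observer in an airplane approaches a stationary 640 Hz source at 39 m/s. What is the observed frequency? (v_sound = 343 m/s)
f_obs = f·(v + v_o)/v = 712.8 Hz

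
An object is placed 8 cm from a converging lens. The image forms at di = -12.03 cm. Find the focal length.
1/f = 1/do + 1/di → f = 23.88 cm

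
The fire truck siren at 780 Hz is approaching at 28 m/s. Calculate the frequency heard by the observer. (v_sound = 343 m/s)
f_obs = f·v/(v − v_s) = 849.3 Hz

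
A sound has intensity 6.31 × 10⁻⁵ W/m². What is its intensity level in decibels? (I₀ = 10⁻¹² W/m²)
β = 10·log₁₀(I/I₀) = 78 dB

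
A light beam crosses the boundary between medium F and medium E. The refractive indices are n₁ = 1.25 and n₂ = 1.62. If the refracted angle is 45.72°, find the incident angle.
sin θ₁ = (n₂/n₁)·sin θ₂ → θ₁ = 68.1°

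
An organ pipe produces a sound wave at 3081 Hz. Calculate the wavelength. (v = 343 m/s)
λ = v/f = 0.1113 m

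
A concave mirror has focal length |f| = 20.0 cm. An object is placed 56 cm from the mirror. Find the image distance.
f = +20.0 cm (concave); 1/di = 1/f − 1/do → di = 31.11 cm (real image, in front of mirror)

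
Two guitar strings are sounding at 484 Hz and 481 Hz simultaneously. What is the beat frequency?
3 Hz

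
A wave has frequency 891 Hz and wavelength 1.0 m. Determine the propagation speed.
v = fλ = 891 m/s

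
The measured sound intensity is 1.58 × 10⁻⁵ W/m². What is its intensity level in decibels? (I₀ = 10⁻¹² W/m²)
β = 10·log₁₀(I/I₀) = 71.99 dB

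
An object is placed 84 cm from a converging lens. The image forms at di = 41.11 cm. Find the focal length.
1/f = 1/do + 1/di → f = 27.6 cm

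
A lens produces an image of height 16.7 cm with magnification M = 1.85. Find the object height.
ho = |hi|/|M| = 9.027 cm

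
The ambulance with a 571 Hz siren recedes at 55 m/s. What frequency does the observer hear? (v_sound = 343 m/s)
f_obs = f·v/(v + v_s) = 492.1 Hz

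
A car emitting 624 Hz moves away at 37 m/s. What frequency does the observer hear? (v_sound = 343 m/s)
f_obs = f·v/(v + v_s) = 563.2 Hz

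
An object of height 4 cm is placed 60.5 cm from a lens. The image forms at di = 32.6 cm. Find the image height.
hi = (-di/do) × ho = -2.155 cm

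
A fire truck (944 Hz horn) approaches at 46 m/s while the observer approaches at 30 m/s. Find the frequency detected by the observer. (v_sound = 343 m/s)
f_obs = f·(v + v_o)/(v − v_s) = 1186 Hz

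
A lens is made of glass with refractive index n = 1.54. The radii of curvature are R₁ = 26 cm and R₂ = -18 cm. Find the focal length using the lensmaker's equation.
1/f = (n − 1)(1/R₁ − 1/R₂) → f = 19.7 cm (converging lens)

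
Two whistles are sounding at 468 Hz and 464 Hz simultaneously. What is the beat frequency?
4 Hz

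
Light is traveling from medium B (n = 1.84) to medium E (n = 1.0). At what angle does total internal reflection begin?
θc = arcsin(n₂/n₁) = 32.92°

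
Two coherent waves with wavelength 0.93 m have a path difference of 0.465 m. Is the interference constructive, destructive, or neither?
destructive — path difference = 0.5λ, an odd multiple of λ/2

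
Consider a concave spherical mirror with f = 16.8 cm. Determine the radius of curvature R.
R = 2|f| = 33.6 cm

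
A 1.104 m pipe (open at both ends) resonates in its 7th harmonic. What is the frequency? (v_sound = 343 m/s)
fₙ = nv/(2L) = 1087 Hz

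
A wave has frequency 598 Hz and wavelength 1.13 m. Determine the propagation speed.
v = fλ = 675.7 m/s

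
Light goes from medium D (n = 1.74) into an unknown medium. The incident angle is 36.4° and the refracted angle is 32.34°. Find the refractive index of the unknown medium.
n₂ = n₁·sin θ₁ / sin θ₂ = 1.93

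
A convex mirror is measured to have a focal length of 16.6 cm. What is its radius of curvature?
R = 2|f| = 33.2 cm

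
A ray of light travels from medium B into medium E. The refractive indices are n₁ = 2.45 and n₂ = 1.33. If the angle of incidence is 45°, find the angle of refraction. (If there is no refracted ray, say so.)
sin θ₂ = (n₁/n₂)·sin θ₁ = 1.303 > 1, so there is no refracted ray — the light undergoes total internal reflection.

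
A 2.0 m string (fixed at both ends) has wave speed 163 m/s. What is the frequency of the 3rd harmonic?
fₙ = nv/(2L) = 122.2 Hz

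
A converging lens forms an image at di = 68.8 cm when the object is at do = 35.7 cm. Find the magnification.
M = −di/do = -1.927 (inverted image)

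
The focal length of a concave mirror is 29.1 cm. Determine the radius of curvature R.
R = 2|f| = 58.2 cm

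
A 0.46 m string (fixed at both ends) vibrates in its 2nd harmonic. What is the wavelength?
λₙ = 2L/n = 0.46 m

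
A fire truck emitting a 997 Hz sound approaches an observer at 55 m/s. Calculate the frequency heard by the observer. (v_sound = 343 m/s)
f_obs = f·v/(v − v_s) = 1187 Hz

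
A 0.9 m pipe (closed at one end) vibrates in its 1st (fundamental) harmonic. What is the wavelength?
λₙ = 4L/n = 3.6 m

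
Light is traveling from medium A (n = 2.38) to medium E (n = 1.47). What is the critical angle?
θc = arcsin(n₂/n₁) = 38.14°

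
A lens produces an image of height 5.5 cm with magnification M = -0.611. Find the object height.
ho = |hi|/|M| = 9.002 cm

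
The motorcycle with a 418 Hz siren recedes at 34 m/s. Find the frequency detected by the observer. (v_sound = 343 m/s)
f_obs = f·v/(v + v_s) = 380.3 Hz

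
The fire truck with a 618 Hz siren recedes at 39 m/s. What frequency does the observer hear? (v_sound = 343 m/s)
f_obs = f·v/(v + v_s) = 554.9 Hz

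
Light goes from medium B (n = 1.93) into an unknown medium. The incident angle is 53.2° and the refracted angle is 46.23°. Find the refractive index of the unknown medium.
n₂ = n₁·sin θ₁ / sin θ₂ = 2.14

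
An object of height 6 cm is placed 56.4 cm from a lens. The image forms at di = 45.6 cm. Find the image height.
hi = (-di/do) × ho = -4.851 cm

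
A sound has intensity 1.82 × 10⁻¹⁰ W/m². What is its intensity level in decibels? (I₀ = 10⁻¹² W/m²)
β = 10·log₁₀(I/I₀) = 22.6 dB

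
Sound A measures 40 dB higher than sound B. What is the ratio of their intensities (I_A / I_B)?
I_A/I_B = 10^(Δβ/10) = 10000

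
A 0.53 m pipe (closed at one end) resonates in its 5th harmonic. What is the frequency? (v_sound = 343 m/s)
fₙ = nv/(4L) = 809 Hz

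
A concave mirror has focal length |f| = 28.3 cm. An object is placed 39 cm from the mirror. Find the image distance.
f = +28.3 cm (concave); 1/di = 1/f − 1/do → di = 103.1 cm (real image, in front of mirror)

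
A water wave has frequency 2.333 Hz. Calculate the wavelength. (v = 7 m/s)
λ = v/f = 3 m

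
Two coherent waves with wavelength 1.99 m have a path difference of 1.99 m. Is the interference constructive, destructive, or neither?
constructive — path difference = 1λ, a whole number of wavelengths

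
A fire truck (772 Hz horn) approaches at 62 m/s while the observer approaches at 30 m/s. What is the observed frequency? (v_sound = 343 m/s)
f_obs = f·(v + v_o)/(v − v_s) = 1025 Hz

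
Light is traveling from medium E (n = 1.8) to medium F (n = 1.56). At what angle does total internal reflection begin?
θc = arcsin(n₂/n₁) = 60.07°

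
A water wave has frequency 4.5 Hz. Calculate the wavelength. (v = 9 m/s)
λ = v/f = 2 m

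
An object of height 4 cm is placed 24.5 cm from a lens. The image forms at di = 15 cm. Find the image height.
hi = (-di/do) × ho = -2.449 cm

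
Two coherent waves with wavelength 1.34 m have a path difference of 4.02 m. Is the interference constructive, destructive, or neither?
constructive — path difference = 3λ, a whole number of wavelengths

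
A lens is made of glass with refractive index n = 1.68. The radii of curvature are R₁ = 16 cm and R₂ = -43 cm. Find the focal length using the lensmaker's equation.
1/f = (n − 1)(1/R₁ − 1/R₂) → f = 17.15 cm (converging lens)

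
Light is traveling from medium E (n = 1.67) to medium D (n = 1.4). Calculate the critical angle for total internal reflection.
θc = arcsin(n₂/n₁) = 56.96°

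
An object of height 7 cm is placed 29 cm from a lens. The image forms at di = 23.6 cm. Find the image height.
hi = (-di/do) × ho = -5.697 cm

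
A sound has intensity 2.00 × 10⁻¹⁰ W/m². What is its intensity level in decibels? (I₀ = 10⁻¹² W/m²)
β = 10·log₁₀(I/I₀) = 23.01 dB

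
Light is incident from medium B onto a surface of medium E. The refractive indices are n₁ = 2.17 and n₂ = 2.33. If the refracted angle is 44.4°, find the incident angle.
sin θ₁ = (n₂/n₁)·sin θ₂ → θ₁ = 48.7°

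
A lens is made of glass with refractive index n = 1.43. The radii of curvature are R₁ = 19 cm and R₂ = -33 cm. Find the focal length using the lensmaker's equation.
1/f = (n − 1)(1/R₁ − 1/R₂) → f = 28.04 cm (converging lens)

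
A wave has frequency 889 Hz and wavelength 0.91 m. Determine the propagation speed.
v = fλ = 809 m/s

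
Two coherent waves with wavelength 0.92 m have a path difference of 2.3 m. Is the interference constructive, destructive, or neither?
destructive — path difference = 2.5λ, an odd multiple of λ/2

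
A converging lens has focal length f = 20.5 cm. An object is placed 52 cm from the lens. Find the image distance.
1/di = 1/f − 1/do → di = 33.84 cm (real image)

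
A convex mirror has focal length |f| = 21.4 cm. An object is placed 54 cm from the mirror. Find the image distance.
f = −21.4 cm (convex); 1/di = 1/f − 1/do → di = -15.33 cm (virtual image, behind mirror)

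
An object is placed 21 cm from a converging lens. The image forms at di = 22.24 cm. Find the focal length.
1/f = 1/do + 1/di → f = 10.8 cm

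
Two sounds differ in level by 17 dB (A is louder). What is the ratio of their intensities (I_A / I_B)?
I_A/I_B = 10^(Δβ/10) = 50.12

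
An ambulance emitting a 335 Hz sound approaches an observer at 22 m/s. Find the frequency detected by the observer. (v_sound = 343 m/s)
f_obs = f·v/(v − v_s) = 358 Hz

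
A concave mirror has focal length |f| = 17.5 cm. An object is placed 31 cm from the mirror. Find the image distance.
f = +17.5 cm (concave); 1/di = 1/f − 1/do → di = 40.19 cm (real image, in front of mirror)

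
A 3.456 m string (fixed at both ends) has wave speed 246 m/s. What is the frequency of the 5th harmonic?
fₙ = nv/(2L) = 178 Hz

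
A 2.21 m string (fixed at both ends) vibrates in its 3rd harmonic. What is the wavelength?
λₙ = 2L/n = 1.473 m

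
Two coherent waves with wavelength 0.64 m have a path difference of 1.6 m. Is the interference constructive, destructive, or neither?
destructive — path difference = 2.5λ, an odd multiple of λ/2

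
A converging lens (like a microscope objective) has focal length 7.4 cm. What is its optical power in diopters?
P = 1/f = 13.51 D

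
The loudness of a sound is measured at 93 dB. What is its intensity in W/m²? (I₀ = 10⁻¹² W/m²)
I = I₀·10^(β/10) = 2.00 × 10⁻³ W/m²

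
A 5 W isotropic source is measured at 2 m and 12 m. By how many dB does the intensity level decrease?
Δβ = 20·log₁₀(r₂/r₁) = 15.56 dB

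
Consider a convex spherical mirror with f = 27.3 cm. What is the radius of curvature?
R = 2|f| = 54.6 cm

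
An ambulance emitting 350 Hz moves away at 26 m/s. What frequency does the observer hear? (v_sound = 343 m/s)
f_obs = f·v/(v + v_s) = 325.3 Hz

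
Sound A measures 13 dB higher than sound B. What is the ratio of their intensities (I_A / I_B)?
I_A/I_B = 10^(Δβ/10) = 19.95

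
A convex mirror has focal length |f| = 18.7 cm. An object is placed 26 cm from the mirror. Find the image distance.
f = −18.7 cm (convex); 1/di = 1/f − 1/do → di = -10.88 cm (virtual image, behind mirror)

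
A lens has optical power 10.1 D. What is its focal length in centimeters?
f = 1/P = 9.901 cm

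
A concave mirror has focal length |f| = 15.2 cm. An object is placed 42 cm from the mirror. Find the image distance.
f = +15.2 cm (concave); 1/di = 1/f − 1/do → di = 23.82 cm (real image, in front of mirror)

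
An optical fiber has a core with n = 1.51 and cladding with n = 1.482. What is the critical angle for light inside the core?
θc = arcsin(n_cladding/n_core) = 78.95°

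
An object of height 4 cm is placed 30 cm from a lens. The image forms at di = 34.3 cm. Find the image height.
hi = (-di/do) × ho = -4.573 cm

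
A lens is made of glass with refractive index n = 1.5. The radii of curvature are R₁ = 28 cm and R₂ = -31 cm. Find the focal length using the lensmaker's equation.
1/f = (n − 1)(1/R₁ − 1/R₂) → f = 29.42 cm (converging lens)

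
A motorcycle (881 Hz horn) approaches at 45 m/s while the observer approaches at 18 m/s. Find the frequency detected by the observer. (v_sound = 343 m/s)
f_obs = f·(v + v_o)/(v − v_s) = 1067 Hz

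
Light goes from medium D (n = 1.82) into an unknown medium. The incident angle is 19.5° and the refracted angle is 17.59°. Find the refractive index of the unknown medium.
n₂ = n₁·sin θ₁ / sin θ₂ = 2.01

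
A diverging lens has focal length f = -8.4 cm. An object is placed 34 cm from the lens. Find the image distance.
1/di = 1/f − 1/do → di = -6.736 cm (virtual image)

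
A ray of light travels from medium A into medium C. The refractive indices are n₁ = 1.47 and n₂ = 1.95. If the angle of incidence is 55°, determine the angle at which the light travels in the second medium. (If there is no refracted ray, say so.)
sin θ₂ = (n₁/n₂)·sin θ₁ = 0.6175 → θ₂ = 38.13°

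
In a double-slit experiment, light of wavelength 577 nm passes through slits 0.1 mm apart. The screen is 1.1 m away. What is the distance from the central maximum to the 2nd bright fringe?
y = mλL/d = 12.69 mm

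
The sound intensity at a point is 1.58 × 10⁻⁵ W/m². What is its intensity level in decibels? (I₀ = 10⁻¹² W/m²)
β = 10·log₁₀(I/I₀) = 71.99 dB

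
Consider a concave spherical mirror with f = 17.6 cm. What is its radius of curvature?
R = 2|f| = 35.2 cm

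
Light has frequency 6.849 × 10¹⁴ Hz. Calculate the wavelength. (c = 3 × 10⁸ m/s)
λ = c/f = 438 nm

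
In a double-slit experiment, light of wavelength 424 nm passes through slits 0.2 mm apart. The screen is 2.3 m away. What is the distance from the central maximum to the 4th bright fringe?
y = mλL/d = 19.5 mm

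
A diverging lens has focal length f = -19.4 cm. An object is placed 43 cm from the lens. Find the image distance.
1/di = 1/f − 1/do → di = -13.37 cm (virtual image)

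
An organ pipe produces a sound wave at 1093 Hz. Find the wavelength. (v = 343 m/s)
λ = v/f = 0.3138 m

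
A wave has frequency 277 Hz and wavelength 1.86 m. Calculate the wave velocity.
v = fλ = 515.2 m/s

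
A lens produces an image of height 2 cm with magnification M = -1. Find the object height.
ho = |hi|/|M| = 2 cm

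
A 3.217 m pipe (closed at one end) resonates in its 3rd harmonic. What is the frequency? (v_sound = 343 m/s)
fₙ = nv/(4L) = 79.97 Hz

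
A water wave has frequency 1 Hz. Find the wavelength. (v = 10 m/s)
λ = v/f = 10 m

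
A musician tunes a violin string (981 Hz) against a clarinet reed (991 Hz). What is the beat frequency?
10 Hz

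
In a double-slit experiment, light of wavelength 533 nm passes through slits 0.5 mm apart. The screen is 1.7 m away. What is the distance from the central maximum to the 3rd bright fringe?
y = mλL/d = 5.437 mm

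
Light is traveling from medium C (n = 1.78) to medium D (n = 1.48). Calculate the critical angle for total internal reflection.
θc = arcsin(n₂/n₁) = 56.25°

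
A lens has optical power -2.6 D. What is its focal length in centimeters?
f = 1/P = -38.46 cm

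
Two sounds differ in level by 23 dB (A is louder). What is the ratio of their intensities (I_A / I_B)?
I_A/I_B = 10^(Δβ/10) = 199.5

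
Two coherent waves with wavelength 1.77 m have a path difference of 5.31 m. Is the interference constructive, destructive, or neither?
constructive — path difference = 3λ, a whole number of wavelengths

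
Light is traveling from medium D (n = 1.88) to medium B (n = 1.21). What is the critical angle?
θc = arcsin(n₂/n₁) = 40.06°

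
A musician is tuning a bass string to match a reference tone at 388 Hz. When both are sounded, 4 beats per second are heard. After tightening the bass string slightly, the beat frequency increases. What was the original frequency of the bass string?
392 Hz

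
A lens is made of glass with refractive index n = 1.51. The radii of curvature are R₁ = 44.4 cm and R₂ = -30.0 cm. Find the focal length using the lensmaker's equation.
1/f = (n − 1)(1/R₁ − 1/R₂) → f = 35.1 cm (converging lens)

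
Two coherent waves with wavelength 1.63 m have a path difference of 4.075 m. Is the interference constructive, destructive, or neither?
destructive — path difference = 2.5λ, an odd multiple of λ/2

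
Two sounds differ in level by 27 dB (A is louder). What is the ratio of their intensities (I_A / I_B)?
I_A/I_B = 10^(Δβ/10) = 501.2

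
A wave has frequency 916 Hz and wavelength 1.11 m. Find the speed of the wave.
v = fλ = 1017 m/s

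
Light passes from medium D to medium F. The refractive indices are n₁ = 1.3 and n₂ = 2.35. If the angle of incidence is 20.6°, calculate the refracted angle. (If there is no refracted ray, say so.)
sin θ₂ = (n₁/n₂)·sin θ₁ = 0.1946 → θ₂ = 11.22°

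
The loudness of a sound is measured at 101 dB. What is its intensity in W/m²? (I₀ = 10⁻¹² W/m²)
I = I₀·10^(β/10) = 1.26 × 10⁻² W/m²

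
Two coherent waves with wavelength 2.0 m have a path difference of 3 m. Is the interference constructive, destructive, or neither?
destructive — path difference = 1.5λ, an odd multiple of λ/2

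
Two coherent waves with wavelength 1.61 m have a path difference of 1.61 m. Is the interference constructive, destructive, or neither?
constructive — path difference = 1λ, a whole number of wavelengths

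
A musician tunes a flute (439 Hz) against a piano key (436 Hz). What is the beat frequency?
3 Hz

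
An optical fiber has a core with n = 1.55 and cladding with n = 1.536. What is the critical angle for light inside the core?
θc = arcsin(n_cladding/n_core) = 82.29°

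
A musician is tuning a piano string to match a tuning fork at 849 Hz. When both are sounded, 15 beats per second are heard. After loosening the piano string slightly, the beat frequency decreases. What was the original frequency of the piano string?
864 Hz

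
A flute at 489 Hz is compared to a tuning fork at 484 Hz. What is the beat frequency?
5 Hz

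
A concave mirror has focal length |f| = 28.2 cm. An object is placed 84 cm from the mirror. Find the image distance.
f = +28.2 cm (concave); 1/di = 1/f − 1/do → di = 42.45 cm (real image, in front of mirror)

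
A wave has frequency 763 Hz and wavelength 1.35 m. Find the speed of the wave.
v = fλ = 1030 m/s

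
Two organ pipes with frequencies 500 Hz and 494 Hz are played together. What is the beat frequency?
6 Hz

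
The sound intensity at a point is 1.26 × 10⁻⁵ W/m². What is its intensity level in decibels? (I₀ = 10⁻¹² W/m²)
β = 10·log₁₀(I/I₀) = 71 dB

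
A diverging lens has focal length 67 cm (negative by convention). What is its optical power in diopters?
P = 1/f = -1.493 D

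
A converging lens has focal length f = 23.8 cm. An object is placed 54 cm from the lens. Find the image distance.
1/di = 1/f − 1/do → di = 42.56 cm (real image)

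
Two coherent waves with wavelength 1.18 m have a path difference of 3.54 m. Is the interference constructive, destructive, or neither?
constructive — path difference = 3λ, a whole number of wavelengths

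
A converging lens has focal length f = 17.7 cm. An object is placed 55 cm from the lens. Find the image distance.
1/di = 1/f − 1/do → di = 26.1 cm (real image)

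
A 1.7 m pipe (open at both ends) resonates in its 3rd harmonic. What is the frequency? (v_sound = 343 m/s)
fₙ = nv/(2L) = 302.6 Hz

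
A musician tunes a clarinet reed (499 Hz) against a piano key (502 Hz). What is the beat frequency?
3 Hz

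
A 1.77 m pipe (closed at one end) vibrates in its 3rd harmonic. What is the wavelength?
λₙ = 4L/n = 2.36 m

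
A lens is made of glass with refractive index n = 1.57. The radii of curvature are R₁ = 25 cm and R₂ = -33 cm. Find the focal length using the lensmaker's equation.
1/f = (n − 1)(1/R₁ − 1/R₂) → f = 24.95 cm (converging lens)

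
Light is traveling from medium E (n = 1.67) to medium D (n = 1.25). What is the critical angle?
θc = arcsin(n₂/n₁) = 48.46°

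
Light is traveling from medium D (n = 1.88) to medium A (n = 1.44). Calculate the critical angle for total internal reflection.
θc = arcsin(n₂/n₁) = 49.99°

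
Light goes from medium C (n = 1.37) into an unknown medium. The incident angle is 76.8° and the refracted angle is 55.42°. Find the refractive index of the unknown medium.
n₂ = n₁·sin θ₁ / sin θ₂ = 1.62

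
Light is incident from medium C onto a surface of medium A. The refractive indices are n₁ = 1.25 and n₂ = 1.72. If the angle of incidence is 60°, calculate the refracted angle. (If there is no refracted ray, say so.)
sin θ₂ = (n₁/n₂)·sin θ₁ = 0.6294 → θ₂ = 39°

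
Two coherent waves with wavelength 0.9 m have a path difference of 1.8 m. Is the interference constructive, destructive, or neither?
constructive — path difference = 2λ, a whole number of wavelengths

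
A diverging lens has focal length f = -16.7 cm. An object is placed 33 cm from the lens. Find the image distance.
1/di = 1/f − 1/do → di = -11.09 cm (virtual image)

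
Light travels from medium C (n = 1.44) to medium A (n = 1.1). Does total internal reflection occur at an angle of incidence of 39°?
θc = arcsin(n₂/n₁) = 49.81°; 39° < θc, so no — the ray refracts.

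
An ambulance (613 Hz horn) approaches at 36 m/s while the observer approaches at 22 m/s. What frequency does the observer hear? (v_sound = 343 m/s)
f_obs = f·(v + v_o)/(v − v_s) = 728.8 Hz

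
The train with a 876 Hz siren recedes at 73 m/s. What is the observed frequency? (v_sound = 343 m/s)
f_obs = f·v/(v + v_s) = 722.3 Hz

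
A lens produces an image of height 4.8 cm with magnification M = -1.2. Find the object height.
ho = |hi|/|M| = 4 cm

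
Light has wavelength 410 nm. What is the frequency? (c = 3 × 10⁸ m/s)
f = c/λ = 7.317 × 10¹⁴ Hz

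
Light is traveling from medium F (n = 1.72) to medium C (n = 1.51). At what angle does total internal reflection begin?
θc = arcsin(n₂/n₁) = 61.39°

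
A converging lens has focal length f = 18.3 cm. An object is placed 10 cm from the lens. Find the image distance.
1/di = 1/f − 1/do → di = -22.05 cm (virtual image)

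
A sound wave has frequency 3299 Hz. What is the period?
T = 1/f = 3.031 × 10⁻⁴ s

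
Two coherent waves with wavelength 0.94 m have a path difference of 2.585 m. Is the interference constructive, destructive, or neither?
neither (partial) — path difference = 2.75λ, neither a whole number of wavelengths nor an odd multiple of λ/2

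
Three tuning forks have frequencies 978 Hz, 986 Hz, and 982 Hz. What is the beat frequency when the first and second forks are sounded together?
8 Hz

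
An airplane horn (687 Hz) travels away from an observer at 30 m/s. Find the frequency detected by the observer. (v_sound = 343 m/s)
f_obs = f·v/(v + v_s) = 631.7 Hz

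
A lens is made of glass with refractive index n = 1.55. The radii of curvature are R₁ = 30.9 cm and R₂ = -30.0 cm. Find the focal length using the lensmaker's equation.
1/f = (n − 1)(1/R₁ − 1/R₂) → f = 27.68 cm (converging lens)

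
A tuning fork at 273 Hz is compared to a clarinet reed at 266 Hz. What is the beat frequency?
7 Hz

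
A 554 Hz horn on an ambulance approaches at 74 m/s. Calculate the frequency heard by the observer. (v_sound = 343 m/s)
f_obs = f·v/(v − v_s) = 706.4 Hz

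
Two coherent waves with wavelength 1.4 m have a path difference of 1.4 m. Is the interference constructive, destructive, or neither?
constructive — path difference = 1λ, a whole number of wavelengths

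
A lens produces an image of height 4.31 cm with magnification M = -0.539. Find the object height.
ho = |hi|/|M| = 7.996 cm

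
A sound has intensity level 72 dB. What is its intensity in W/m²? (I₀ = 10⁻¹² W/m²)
I = I₀·10^(β/10) = 1.58 × 10⁻⁵ W/m²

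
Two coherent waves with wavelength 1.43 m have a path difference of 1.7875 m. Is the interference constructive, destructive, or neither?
neither (partial) — path difference = 1.25λ, neither a whole number of wavelengths nor an odd multiple of λ/2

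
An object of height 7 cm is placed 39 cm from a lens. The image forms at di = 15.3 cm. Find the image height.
hi = (-di/do) × ho = -2.746 cm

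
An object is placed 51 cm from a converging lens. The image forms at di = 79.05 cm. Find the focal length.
1/f = 1/do + 1/di → f = 31 cm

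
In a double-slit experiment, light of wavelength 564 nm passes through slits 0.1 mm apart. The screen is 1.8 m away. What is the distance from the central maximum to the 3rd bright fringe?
y = mλL/d = 30.46 mm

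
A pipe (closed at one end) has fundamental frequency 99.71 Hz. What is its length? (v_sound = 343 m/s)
L = v/(4f₁) = 0.86 m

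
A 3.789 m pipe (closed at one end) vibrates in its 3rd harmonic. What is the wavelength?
λₙ = 4L/n = 5.052 m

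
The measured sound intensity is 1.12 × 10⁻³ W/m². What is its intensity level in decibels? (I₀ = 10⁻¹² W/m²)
β = 10·log₁₀(I/I₀) = 90.49 dB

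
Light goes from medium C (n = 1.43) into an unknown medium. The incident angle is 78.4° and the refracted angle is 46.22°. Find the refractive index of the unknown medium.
n₂ = n₁·sin θ₁ / sin θ₂ = 1.94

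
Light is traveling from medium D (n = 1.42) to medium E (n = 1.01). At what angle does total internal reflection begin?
θc = arcsin(n₂/n₁) = 45.34°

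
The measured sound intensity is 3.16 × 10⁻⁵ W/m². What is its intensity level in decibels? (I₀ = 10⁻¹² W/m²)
β = 10·log₁₀(I/I₀) = 75 dB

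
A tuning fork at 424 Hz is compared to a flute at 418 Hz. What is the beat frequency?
6 Hz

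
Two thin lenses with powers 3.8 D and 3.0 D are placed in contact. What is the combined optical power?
P_total = P₁ + P₂ = 6.8 D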